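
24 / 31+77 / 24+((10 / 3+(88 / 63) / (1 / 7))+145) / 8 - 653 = -702247 / 1116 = -629.25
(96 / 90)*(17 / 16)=17 / 15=1.13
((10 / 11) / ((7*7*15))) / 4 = 1 / 3234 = 0.00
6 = 6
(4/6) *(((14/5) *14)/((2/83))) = 1084.53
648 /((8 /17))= 1377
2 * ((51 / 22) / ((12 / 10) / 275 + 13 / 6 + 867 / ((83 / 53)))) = 3174750 / 380582363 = 0.01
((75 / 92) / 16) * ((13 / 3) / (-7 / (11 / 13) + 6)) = -143 / 1472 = -0.10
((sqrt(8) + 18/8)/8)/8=9/256 + sqrt(2)/32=0.08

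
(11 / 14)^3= 1331 / 2744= 0.49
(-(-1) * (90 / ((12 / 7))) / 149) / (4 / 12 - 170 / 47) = -14805 / 137974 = -0.11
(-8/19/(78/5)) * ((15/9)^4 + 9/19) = -252080/1140399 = -0.22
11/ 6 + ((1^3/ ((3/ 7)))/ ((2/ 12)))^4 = 230507/ 6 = 38417.83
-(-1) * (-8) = -8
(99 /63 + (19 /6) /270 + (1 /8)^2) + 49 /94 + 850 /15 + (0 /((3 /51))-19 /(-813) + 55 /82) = 5635870976731 /94751052480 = 59.48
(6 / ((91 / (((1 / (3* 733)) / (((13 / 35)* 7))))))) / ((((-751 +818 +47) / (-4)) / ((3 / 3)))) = -20 / 49426923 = -0.00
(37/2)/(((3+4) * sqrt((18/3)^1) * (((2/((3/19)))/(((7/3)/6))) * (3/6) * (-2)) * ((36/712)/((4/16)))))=-3293 * sqrt(6)/49248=-0.16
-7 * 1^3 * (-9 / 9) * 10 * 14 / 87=980 / 87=11.26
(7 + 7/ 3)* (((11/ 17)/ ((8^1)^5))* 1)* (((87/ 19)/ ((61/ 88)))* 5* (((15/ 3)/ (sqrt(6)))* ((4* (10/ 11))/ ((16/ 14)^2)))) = 13677125* sqrt(6)/ 968441856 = 0.03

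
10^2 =100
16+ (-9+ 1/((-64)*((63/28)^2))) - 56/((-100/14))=120179/8100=14.84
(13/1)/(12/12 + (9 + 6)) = 13/16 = 0.81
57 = 57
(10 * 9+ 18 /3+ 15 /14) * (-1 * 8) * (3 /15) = -5436 /35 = -155.31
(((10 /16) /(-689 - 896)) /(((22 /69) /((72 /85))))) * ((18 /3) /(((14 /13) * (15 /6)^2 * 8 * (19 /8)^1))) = -48438 /985513375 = -0.00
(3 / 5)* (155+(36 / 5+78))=3603 / 25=144.12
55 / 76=0.72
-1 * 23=-23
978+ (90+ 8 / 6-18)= 3154 / 3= 1051.33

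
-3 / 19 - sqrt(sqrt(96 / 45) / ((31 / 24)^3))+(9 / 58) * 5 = -96 * 10^(3 / 4) * 3^(1 / 4) * sqrt(31) / 4805+681 / 1102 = -0.21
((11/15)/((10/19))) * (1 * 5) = 209/30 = 6.97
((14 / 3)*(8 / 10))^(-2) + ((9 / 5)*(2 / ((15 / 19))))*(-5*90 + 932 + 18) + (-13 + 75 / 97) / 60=2279.87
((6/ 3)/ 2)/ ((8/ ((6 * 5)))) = 15/ 4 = 3.75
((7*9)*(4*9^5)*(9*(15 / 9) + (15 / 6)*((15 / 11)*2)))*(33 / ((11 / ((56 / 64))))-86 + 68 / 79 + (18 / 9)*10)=-17637230073960 / 869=-20296006989.60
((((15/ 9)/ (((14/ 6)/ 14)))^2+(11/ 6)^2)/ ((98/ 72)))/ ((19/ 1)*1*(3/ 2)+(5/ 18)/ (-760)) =10180656/ 3820775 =2.66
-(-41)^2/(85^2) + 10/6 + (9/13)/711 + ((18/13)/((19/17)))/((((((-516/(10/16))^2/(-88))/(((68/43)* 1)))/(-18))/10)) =1.48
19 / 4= 4.75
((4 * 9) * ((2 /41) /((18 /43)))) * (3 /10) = 258 /205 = 1.26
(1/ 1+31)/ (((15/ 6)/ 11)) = 704/ 5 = 140.80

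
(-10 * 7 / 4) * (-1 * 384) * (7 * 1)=47040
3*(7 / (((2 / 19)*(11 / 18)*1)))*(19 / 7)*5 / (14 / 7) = 48735 / 22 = 2215.23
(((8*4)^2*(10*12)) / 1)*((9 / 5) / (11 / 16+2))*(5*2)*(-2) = -70778880 / 43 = -1646020.47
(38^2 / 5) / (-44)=-361 / 55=-6.56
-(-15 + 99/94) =1311/94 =13.95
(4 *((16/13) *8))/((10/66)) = 16896/65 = 259.94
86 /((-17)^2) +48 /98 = 11150 /14161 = 0.79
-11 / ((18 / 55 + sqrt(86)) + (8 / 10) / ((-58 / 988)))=27984275 * sqrt(86) / 231247646 + 186099815 / 115623823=2.73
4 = 4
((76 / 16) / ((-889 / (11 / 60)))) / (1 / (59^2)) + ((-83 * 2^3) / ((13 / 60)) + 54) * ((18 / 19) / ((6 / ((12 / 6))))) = -50282601743 / 52699920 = -954.13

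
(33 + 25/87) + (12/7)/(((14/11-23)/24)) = 31.39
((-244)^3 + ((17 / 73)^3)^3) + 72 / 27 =-2565644000571787529072581 / 176614760124803739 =-14526781.33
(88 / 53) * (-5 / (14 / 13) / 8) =-715 / 742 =-0.96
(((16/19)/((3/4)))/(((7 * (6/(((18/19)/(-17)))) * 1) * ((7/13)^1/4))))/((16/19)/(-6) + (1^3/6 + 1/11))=-73216/775523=-0.09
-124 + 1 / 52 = -6447 / 52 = -123.98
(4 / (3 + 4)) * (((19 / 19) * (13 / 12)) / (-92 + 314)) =13 / 4662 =0.00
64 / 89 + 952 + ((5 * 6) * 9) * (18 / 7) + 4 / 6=3079498 / 1869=1647.67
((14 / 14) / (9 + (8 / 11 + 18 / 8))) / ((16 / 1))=11 / 2108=0.01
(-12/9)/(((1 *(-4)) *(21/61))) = 61/63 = 0.97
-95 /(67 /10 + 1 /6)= -1425 /103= -13.83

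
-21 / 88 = -0.24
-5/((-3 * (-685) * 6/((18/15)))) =-1/2055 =-0.00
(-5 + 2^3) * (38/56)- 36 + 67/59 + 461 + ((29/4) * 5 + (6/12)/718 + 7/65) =17907350361/38549420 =464.53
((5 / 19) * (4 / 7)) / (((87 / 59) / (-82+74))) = -9440 / 11571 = -0.82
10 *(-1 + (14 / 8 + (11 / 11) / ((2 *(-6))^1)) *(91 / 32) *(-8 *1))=-2335 / 6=-389.17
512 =512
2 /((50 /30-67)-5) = -6 /211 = -0.03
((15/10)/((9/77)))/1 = 77/6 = 12.83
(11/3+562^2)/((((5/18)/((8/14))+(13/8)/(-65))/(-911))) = -51792700380/83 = -624008438.31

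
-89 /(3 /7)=-623 /3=-207.67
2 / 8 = 1 / 4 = 0.25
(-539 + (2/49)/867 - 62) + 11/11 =-25489798/42483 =-600.00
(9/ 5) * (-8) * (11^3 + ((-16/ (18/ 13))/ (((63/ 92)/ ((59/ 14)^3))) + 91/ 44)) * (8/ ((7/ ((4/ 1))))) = -38362787776/ 8319465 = -4611.21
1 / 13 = 0.08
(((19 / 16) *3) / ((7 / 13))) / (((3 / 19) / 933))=4378569 / 112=39094.37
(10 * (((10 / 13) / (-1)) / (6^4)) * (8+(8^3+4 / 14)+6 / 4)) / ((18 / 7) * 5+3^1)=-60875 / 311688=-0.20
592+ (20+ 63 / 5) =3123 / 5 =624.60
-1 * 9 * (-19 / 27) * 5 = 95 / 3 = 31.67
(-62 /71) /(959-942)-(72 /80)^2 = -103967 /120700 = -0.86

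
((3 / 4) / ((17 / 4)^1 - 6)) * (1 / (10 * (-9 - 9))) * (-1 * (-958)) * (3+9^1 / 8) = 5269 / 560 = 9.41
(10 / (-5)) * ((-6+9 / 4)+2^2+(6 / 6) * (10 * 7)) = -281 / 2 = -140.50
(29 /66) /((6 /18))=29 /22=1.32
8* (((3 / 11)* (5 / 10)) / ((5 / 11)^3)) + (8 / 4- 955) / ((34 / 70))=-1950.44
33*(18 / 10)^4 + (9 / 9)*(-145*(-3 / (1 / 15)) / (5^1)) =1032138 / 625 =1651.42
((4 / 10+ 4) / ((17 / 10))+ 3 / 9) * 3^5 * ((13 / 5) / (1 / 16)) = 2510352 / 85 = 29533.55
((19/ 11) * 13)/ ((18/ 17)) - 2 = 3803/ 198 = 19.21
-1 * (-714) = 714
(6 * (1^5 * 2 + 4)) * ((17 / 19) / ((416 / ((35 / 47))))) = 5355 / 92872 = 0.06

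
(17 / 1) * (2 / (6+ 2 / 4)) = 5.23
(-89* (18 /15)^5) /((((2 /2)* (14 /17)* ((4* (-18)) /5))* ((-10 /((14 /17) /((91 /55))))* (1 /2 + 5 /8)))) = -46992 /56875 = -0.83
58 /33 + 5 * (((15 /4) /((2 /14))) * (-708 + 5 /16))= -196167263 /2112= -92882.23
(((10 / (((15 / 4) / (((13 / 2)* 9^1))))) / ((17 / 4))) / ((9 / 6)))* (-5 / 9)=-2080 / 153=-13.59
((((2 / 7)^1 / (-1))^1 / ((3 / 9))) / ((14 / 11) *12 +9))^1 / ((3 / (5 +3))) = -176 / 1869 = -0.09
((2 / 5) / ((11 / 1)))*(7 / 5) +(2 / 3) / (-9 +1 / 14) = -98 / 4125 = -0.02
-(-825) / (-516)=-275 / 172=-1.60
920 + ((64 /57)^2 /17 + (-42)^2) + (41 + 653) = 186581170 /55233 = 3378.07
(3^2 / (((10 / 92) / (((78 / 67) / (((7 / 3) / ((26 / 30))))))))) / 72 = 11661 / 23450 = 0.50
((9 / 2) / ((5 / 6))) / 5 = 27 / 25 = 1.08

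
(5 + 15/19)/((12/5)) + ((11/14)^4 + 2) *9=52207849/2189712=23.84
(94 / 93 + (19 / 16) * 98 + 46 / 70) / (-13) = -9.08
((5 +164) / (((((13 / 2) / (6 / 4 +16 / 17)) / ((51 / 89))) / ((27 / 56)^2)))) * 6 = 7079319 / 139552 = 50.73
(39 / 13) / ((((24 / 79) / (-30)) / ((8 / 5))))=-474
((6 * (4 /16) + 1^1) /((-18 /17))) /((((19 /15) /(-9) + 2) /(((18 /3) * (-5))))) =19125 /502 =38.10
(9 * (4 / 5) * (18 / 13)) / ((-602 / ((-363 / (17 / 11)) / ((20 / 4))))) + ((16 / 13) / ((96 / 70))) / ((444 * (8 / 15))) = 4617722939 / 5907064800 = 0.78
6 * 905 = 5430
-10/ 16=-5/ 8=-0.62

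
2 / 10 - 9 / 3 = -14 / 5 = -2.80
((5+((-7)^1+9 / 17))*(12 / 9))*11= -1100 / 51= -21.57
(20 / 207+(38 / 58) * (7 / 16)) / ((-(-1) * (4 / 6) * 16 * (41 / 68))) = 625787 / 10501248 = 0.06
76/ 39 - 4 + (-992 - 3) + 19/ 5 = -193684/ 195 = -993.25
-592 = -592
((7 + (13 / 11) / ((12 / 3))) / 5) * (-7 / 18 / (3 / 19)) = -14231 / 3960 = -3.59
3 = 3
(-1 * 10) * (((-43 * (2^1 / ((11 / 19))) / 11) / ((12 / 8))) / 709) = 32680 / 257367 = 0.13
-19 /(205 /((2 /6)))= -19 /615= -0.03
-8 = -8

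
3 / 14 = 0.21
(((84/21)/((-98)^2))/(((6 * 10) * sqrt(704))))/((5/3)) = sqrt(11)/21128800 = 0.00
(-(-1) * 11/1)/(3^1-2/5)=55/13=4.23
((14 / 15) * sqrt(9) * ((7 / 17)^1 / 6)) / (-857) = -49 / 218535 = -0.00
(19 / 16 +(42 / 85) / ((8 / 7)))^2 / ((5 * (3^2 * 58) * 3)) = 4853209 / 14482368000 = 0.00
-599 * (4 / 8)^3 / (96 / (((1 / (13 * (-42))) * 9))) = 599 / 46592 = 0.01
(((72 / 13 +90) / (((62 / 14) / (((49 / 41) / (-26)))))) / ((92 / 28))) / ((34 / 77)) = -4991679 / 7303166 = -0.68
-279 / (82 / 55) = -15345 / 82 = -187.13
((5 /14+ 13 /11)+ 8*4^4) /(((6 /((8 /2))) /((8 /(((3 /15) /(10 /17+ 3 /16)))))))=332988595 /7854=42397.33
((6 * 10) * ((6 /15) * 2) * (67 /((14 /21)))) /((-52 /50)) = -60300 /13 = -4638.46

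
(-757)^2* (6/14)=1719147/7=245592.43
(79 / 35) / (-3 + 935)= 79 / 32620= 0.00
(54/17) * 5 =270/17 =15.88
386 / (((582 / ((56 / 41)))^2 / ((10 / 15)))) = 605248 / 427046283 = 0.00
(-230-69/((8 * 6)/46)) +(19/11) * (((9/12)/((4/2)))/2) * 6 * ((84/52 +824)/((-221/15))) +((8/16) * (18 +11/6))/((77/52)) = -75528373/189618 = -398.32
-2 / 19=-0.11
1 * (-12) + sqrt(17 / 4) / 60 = -12 + sqrt(17) / 120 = -11.97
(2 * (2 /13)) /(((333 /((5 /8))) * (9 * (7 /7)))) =5 /77922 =0.00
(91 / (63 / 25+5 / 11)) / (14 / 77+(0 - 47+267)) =39325 / 283028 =0.14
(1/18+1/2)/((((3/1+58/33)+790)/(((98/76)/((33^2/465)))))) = 37975/98665974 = 0.00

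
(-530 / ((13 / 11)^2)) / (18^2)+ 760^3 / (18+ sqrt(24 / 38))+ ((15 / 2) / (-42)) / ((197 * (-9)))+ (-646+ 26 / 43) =79335693181947107 / 3246866532 - 857375 * sqrt(57) / 6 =23355701.05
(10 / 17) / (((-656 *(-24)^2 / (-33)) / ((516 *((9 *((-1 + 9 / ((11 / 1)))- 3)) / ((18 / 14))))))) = -52675 / 89216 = -0.59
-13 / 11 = -1.18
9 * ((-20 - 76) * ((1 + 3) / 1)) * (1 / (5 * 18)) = -192 / 5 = -38.40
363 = 363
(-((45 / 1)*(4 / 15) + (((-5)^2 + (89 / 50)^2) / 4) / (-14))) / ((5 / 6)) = -4828737 / 350000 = -13.80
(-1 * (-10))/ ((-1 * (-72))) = 5/ 36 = 0.14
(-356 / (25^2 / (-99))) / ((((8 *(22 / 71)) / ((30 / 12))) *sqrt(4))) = 56871 / 2000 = 28.44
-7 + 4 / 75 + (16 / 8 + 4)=-0.95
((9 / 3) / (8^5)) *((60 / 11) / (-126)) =-5 / 1261568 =-0.00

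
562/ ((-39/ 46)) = -662.87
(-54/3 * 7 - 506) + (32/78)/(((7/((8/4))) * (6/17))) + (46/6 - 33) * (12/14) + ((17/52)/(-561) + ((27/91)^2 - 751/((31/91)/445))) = -99794917841537/101657556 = -981677.33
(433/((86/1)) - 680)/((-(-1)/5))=-290235/86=-3374.83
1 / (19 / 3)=3 / 19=0.16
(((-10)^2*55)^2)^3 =27680640625000000000000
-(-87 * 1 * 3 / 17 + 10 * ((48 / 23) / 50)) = 29199 / 1955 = 14.94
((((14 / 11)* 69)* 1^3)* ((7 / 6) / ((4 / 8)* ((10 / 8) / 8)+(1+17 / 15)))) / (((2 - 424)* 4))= -135240 / 4927483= -0.03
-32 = -32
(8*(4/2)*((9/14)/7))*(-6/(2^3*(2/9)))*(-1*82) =406.65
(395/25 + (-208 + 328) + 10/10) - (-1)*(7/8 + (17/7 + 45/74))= 1457773/10360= 140.71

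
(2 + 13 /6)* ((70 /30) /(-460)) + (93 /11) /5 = 152083 /91080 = 1.67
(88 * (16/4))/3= 352/3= 117.33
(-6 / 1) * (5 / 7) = -30 / 7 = -4.29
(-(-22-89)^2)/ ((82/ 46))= -283383/ 41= -6911.78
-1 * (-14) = 14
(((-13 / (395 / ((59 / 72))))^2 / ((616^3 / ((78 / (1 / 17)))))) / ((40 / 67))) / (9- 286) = -8710795223 / 349132140150571008000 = -0.00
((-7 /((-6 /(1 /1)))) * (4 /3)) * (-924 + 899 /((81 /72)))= -15736 /81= -194.27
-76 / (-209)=4 / 11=0.36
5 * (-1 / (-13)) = 5 / 13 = 0.38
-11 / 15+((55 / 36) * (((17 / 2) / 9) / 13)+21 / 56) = -5209 / 21060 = -0.25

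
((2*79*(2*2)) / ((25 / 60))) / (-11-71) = -18.50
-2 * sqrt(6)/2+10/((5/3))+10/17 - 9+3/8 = -sqrt(6) - 277/136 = -4.49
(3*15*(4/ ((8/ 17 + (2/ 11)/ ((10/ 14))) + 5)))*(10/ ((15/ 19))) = 2131800/ 5353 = 398.24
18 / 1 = 18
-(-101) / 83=101 / 83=1.22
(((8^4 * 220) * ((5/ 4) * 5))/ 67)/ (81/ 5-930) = -28160000/ 306123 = -91.99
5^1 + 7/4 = 27/4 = 6.75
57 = 57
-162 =-162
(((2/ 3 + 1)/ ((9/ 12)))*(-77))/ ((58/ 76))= -58520/ 261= -224.21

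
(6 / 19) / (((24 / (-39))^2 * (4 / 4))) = 507 / 608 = 0.83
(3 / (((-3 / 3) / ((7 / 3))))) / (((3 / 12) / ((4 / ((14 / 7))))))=-56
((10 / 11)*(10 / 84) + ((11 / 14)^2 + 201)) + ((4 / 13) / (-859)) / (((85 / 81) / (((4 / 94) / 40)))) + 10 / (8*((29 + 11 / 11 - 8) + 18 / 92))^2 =606787230793489798919 / 3007978967193400200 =201.73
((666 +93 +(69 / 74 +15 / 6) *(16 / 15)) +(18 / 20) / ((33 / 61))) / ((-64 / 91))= -849249037 / 781440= -1086.77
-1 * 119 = -119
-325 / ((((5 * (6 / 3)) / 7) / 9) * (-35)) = 117 / 2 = 58.50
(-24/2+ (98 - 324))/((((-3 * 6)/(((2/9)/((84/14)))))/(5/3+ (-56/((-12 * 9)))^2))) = 167909/177147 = 0.95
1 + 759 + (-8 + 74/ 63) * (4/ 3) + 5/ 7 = 142055/ 189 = 751.61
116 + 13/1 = 129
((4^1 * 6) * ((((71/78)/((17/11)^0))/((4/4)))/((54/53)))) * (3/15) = 7526/1755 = 4.29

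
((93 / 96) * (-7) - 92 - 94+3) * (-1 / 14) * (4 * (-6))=-18219 / 56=-325.34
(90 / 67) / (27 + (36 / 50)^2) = 6250 / 128037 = 0.05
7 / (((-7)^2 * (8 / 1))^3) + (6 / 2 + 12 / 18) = 94657027 / 25815552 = 3.67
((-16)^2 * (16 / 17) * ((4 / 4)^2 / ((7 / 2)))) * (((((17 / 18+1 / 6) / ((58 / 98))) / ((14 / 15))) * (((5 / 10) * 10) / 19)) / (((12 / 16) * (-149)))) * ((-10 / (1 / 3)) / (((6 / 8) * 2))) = 81920000 / 12561147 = 6.52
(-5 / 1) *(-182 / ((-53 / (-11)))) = 10010 / 53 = 188.87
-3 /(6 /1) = -0.50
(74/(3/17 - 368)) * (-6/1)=204/169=1.21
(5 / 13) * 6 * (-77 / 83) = -2.14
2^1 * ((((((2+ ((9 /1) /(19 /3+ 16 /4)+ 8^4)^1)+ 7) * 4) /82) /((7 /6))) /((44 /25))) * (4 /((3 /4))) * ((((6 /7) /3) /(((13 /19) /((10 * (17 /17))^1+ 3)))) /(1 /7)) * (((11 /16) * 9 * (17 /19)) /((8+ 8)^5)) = 0.21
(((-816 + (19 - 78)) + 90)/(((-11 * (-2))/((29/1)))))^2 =518245225/484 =1070754.60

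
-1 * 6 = -6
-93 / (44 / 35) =-3255 / 44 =-73.98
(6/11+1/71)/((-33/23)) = -10051/25773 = -0.39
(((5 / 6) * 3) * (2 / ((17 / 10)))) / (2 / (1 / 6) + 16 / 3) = 75 / 442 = 0.17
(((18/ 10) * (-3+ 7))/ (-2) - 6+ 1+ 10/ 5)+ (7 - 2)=-8/ 5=-1.60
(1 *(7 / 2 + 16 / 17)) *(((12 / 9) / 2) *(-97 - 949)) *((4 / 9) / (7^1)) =-631784 / 3213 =-196.63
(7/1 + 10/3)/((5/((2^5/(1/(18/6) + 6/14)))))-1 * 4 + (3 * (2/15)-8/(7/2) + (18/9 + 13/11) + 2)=33147/385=86.10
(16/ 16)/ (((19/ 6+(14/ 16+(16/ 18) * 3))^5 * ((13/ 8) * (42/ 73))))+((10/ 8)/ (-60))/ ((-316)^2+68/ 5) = 18527214459033689/ 235947469859974227264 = 0.00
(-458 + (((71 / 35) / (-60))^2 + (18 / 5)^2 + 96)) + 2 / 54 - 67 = -5503704077 / 13230000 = -416.00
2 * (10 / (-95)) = -4 / 19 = -0.21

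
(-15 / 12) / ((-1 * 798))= 5 / 3192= 0.00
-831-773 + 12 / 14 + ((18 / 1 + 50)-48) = -11082 / 7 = -1583.14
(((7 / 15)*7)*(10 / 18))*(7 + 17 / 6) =2891 / 162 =17.85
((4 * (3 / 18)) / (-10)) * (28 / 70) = -2 / 75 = -0.03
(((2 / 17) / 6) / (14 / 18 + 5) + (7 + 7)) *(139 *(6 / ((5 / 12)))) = 30972258 / 1105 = 28029.19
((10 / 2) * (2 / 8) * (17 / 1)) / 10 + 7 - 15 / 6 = 53 / 8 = 6.62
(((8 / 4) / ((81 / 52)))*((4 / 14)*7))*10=2080 / 81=25.68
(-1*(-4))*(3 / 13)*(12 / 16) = 9 / 13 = 0.69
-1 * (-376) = 376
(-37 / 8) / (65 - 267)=37 / 1616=0.02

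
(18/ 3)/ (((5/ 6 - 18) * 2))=-0.17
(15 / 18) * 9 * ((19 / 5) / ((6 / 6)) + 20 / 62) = 30.92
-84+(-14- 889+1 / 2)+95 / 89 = -175407 / 178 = -985.43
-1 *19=-19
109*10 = 1090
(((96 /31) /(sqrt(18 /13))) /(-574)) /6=-0.00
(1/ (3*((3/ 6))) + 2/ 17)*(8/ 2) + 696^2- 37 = 24703489/ 51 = 484382.14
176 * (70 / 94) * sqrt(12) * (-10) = -123200 * sqrt(3) / 47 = -4540.18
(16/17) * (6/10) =48/85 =0.56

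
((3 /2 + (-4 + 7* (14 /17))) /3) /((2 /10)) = 185 /34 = 5.44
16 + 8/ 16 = 33/ 2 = 16.50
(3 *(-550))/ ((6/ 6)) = -1650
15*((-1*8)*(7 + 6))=-1560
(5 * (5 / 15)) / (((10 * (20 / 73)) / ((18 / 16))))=0.68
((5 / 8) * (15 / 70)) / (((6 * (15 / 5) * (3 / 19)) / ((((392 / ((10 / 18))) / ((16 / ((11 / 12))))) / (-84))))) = -0.02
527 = 527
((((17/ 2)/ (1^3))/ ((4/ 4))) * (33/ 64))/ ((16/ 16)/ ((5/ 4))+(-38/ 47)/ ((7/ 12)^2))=-6459915/ 2322944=-2.78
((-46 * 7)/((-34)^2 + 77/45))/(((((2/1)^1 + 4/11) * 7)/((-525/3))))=1992375/677261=2.94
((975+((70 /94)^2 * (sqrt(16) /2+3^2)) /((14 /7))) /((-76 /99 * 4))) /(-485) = 85556295 /130277984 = 0.66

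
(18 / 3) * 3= 18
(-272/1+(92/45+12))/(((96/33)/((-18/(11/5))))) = 1451/2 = 725.50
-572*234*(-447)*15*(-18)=-16154115120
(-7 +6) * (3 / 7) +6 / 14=0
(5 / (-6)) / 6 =-5 / 36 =-0.14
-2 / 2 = -1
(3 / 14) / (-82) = -3 / 1148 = -0.00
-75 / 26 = -2.88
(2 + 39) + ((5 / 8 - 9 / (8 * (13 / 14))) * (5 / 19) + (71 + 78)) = 375135 / 1976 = 189.85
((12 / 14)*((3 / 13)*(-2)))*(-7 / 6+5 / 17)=0.35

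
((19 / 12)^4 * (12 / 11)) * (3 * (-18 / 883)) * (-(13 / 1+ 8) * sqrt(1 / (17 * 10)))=2736741 * sqrt(170) / 52838720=0.68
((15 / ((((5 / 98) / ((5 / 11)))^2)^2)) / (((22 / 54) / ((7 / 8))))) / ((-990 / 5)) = -1815912315 / 1771561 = -1025.04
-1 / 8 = -0.12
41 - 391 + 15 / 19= -6635 / 19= -349.21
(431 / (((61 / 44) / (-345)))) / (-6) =1090430 / 61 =17875.90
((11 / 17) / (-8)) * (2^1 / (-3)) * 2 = 11 / 102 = 0.11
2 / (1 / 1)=2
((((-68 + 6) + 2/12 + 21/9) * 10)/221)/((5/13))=-7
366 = 366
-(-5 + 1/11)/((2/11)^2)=297/2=148.50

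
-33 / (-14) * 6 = 99 / 7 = 14.14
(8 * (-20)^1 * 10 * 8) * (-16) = 204800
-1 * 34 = -34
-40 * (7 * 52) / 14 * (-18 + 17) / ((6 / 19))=9880 / 3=3293.33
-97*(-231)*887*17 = 337875153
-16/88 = -2/11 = -0.18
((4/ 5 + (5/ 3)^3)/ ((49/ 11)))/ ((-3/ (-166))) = 1338458/ 19845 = 67.45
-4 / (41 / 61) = -244 / 41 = -5.95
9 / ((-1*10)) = -9 / 10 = -0.90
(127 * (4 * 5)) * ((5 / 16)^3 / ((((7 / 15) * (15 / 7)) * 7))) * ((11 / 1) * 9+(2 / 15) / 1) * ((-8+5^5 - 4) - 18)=3397551.94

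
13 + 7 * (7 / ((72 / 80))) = 67.44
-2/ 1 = -2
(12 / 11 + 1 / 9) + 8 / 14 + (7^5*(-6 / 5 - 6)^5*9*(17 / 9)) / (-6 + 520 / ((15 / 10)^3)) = -161628747601050017 / 4329084375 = -37335550.34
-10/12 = -5/6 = -0.83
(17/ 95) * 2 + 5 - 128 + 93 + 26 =-3.64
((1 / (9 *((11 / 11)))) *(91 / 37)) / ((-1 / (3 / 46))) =-91 / 5106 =-0.02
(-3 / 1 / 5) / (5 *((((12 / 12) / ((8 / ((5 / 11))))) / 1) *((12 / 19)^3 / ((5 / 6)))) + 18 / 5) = -75449 / 463494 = -0.16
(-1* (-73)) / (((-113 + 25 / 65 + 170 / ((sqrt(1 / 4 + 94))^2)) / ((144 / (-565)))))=247689 / 1475215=0.17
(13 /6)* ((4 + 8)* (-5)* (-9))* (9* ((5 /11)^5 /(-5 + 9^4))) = 16453125 /527925178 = 0.03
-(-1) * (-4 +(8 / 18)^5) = -235172 / 59049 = -3.98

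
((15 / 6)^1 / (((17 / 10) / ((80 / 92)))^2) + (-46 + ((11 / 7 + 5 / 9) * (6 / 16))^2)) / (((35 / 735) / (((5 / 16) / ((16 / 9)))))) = -723444309705 / 4383404032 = -165.04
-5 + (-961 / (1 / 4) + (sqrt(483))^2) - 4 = -3370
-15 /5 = -3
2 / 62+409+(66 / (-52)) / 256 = 84397057 / 206336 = 409.03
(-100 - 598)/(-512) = 349/256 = 1.36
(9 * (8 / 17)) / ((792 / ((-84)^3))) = -592704 / 187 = -3169.54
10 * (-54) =-540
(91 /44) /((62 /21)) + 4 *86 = 940343 /2728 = 344.70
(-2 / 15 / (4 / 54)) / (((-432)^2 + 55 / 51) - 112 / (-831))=-42381 / 4394090645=-0.00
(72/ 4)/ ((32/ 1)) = 0.56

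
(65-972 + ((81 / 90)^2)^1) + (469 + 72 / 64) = -87213 / 200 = -436.06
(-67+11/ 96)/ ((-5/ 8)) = 107.02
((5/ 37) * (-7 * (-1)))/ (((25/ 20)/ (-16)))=-12.11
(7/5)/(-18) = -7/90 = -0.08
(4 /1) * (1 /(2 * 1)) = 2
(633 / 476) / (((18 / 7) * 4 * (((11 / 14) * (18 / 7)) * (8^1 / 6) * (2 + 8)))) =10339 / 2154240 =0.00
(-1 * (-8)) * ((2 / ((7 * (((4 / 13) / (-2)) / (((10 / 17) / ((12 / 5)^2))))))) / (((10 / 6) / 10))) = -3250 / 357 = -9.10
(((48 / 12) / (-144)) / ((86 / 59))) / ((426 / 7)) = -413 / 1318896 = -0.00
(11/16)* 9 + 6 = 195/16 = 12.19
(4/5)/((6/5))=0.67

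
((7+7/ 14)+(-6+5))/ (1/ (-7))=-91/ 2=-45.50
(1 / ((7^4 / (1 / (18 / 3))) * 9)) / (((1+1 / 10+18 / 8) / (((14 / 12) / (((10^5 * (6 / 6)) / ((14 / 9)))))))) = 1 / 23933070000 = 0.00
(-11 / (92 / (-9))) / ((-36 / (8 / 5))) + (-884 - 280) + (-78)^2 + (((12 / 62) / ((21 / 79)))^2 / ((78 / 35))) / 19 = 5640653963723 / 1146482610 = 4919.96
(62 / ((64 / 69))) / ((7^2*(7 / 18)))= 19251 / 5488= 3.51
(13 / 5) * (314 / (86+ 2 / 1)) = 2041 / 220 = 9.28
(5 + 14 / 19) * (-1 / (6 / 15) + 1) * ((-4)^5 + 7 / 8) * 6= 8029485 / 152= 52825.56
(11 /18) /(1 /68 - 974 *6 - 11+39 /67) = -25058 /240053949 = -0.00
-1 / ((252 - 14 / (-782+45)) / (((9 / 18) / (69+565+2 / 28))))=-67 / 21412938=-0.00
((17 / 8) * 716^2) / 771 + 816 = 1718530 / 771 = 2228.96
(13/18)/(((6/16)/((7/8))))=91/54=1.69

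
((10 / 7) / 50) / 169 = 0.00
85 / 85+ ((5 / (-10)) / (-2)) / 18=73 / 72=1.01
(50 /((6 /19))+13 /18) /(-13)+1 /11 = -31259 /2574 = -12.14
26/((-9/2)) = -52/9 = -5.78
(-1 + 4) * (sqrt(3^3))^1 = 9 * sqrt(3) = 15.59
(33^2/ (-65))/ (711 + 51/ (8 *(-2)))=-5808/ 245375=-0.02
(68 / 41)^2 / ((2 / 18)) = 41616 / 1681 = 24.76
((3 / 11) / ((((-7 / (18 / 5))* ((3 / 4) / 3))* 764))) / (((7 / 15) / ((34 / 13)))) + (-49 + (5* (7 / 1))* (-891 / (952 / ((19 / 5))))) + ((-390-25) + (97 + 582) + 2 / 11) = 16508611143 / 182013832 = 90.70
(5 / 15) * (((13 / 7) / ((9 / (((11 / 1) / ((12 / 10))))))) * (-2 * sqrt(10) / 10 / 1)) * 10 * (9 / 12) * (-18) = 715 * sqrt(10) / 42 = 53.83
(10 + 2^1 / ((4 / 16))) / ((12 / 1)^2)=1 / 8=0.12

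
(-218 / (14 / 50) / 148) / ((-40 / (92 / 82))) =12535 / 84952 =0.15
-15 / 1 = -15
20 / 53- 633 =-33529 / 53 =-632.62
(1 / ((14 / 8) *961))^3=64 / 304413762583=0.00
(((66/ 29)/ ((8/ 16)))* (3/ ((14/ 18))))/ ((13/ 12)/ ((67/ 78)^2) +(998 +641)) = 7999398/ 747452293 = 0.01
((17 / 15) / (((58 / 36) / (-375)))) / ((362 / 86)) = -328950 / 5249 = -62.67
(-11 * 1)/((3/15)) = -55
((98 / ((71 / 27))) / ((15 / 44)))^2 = 1506060864 / 126025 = 11950.49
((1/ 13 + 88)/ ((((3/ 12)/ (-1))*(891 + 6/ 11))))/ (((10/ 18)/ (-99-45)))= 4352832/ 42497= 102.43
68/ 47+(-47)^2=103891/ 47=2210.45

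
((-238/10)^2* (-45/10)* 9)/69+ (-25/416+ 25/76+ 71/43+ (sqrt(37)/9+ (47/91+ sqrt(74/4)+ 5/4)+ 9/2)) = -443622634369/1367984800+ sqrt(37)/9+ sqrt(74)/2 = -319.31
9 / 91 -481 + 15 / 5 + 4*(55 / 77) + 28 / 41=-1769841 / 3731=-474.36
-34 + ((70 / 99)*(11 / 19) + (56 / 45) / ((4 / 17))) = -8066 / 285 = -28.30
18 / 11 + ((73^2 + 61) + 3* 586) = 78646 / 11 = 7149.64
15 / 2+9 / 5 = 93 / 10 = 9.30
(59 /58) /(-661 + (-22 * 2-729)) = -59 /83172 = -0.00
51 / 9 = 17 / 3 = 5.67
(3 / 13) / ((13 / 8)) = 24 / 169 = 0.14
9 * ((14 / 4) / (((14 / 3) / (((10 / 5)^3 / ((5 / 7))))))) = 75.60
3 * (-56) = -168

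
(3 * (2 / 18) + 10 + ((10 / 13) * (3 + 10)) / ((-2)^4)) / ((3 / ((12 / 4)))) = 10.96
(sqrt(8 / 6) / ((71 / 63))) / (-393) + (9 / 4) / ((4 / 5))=45 / 16 - 14 * sqrt(3) / 9301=2.81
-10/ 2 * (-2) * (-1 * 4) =-40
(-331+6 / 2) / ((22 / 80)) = -1192.73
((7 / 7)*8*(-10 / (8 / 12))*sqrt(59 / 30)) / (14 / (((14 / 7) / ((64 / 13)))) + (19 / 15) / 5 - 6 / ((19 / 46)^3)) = 26750100*sqrt(1770) / 337259027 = 3.34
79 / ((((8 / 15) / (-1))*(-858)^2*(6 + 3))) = -395 / 17667936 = -0.00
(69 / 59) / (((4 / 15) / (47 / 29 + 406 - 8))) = 11994615 / 6844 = 1752.57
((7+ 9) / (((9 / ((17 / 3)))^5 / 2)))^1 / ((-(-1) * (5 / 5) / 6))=90870848 / 4782969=19.00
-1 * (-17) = 17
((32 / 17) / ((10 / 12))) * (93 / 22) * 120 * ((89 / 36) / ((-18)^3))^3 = -21854039 / 250379014267008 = -0.00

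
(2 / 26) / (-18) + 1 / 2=58 / 117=0.50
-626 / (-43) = 626 / 43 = 14.56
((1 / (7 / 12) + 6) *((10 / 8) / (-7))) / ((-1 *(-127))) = -135 / 12446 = -0.01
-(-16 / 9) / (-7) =-16 / 63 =-0.25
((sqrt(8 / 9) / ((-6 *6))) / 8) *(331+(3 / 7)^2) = -4057 *sqrt(2) / 5292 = -1.08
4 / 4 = 1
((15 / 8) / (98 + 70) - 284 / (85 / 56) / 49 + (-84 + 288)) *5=7623337 / 7616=1000.96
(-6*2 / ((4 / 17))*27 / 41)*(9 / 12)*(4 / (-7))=4131 / 287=14.39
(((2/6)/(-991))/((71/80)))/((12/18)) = -0.00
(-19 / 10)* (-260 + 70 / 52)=25555 / 52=491.44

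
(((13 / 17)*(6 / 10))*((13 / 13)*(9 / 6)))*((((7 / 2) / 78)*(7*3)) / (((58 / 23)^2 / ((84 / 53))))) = 4899069 / 30309640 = 0.16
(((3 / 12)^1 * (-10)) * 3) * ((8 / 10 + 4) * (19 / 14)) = -342 / 7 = -48.86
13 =13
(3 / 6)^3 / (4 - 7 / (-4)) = 0.02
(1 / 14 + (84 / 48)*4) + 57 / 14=78 / 7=11.14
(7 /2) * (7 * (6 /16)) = 147 /16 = 9.19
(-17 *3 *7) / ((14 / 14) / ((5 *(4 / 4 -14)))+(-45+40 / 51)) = 1183455 / 146626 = 8.07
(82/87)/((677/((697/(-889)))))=-57154/52361211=-0.00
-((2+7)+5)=-14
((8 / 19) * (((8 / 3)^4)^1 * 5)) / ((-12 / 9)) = -40960 / 513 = -79.84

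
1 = 1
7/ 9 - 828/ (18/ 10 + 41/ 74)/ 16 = -332461/ 15678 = -21.21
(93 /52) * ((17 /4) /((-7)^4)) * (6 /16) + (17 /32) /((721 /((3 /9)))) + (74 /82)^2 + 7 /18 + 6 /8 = 12169619717197 /6225767952768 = 1.95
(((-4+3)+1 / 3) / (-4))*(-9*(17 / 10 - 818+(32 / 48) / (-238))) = 2914201 / 2380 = 1224.45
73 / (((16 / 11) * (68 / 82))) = 32923 / 544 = 60.52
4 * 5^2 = 100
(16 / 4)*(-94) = -376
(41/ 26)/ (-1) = -41/ 26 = -1.58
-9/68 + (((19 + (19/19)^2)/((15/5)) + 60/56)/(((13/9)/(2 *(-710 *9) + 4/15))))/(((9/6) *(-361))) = 65108411/515508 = 126.30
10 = 10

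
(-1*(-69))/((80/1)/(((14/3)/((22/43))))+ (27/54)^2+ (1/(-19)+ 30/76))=526148/71395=7.37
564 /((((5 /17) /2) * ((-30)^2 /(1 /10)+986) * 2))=4794 /24965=0.19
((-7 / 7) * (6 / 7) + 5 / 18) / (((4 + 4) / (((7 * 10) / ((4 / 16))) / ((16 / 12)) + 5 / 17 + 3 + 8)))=-15257 / 952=-16.03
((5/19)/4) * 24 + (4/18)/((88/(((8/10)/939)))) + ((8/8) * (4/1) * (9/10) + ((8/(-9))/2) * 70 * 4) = -1053268769/8831295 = -119.27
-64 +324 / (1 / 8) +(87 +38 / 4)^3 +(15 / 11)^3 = 9595580011 / 10648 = 901162.66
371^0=1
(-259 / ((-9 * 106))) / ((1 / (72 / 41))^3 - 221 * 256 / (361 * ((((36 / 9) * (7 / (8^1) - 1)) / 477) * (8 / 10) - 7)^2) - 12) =-0.02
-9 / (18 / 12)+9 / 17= -93 / 17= -5.47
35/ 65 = 7/ 13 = 0.54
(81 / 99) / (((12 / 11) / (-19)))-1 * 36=-50.25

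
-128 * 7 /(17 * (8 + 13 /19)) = -17024 /2805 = -6.07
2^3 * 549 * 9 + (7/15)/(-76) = 45061913/1140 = 39527.99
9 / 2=4.50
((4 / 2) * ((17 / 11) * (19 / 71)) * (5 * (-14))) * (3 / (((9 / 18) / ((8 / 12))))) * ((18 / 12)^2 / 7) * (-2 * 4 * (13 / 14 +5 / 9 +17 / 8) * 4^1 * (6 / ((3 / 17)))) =1598100640 / 5467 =292317.66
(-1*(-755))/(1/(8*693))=4185720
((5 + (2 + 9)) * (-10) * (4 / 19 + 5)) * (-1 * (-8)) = -126720 / 19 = -6669.47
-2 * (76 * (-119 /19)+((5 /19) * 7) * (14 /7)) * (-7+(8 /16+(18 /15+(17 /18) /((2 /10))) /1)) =-466648 /855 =-545.79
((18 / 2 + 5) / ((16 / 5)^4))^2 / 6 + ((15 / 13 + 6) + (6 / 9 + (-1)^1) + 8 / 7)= 4670371247627 / 586263035904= 7.97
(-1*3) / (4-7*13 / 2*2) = 1 / 29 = 0.03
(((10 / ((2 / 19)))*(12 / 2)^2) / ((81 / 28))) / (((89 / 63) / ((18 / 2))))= 670320 / 89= 7531.69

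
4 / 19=0.21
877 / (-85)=-877 / 85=-10.32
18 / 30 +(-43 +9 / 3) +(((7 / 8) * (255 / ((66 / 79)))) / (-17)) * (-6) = 24139 / 440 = 54.86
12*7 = 84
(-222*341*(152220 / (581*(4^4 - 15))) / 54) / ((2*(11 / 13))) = -378292070 / 420063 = -900.56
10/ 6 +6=23/ 3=7.67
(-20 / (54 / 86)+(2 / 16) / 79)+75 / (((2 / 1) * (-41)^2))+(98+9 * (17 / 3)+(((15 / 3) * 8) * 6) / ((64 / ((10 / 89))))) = 300207447187 / 2552927976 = 117.59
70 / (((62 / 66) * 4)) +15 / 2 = 810 / 31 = 26.13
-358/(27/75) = -8950/9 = -994.44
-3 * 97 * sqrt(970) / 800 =-291 * sqrt(970) / 800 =-11.33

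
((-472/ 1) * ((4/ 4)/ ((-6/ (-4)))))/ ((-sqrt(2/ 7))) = 472 * sqrt(14)/ 3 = 588.69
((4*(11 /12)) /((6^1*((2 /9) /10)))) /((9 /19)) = 1045 /18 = 58.06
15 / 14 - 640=-8945 / 14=-638.93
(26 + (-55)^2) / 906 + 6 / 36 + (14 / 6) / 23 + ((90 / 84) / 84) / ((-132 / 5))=217755805 / 59902304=3.64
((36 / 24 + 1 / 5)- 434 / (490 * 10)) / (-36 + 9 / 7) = -94 / 2025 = -0.05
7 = 7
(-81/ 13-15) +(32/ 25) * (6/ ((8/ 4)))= -5652/ 325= -17.39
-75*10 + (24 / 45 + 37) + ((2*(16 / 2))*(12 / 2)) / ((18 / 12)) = -9727 / 15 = -648.47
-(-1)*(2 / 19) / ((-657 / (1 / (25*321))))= -2 / 100176075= -0.00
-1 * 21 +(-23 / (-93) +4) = -1558 / 93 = -16.75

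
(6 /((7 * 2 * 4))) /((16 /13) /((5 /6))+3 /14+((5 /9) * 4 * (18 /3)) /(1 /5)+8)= 585 /416914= 0.00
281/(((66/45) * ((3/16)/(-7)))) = -78680/11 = -7152.73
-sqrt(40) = -2 * sqrt(10) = -6.32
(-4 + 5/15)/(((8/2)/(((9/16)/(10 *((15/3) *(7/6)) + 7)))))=-99/12544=-0.01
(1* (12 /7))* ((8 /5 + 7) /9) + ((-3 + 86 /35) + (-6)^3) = -4513 /21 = -214.90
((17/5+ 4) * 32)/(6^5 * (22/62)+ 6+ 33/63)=770784/9002515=0.09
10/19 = 0.53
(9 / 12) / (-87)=-1 / 116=-0.01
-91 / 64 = -1.42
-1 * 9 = -9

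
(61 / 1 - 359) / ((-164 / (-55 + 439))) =28608 / 41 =697.76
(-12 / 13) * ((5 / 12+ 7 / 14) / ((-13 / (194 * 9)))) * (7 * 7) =941094 / 169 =5568.60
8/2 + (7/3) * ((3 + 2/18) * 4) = 892/27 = 33.04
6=6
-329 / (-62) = 5.31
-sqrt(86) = -9.27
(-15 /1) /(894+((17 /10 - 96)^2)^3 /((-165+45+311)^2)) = -547215000000 /703218518173105249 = -0.00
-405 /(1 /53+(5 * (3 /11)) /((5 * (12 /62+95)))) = -139355073 /7478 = -18635.34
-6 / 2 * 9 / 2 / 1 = -27 / 2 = -13.50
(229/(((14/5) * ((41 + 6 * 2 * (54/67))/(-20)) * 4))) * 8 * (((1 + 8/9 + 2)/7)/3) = -1534300/128331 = -11.96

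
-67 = -67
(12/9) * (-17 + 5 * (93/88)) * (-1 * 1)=1031/66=15.62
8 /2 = 4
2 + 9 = 11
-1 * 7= -7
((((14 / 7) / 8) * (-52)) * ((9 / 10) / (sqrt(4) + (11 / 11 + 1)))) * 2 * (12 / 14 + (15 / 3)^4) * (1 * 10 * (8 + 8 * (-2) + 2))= 1537731 / 7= 219675.86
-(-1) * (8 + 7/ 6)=55/ 6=9.17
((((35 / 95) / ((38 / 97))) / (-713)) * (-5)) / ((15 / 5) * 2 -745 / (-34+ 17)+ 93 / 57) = 11543 / 90060456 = 0.00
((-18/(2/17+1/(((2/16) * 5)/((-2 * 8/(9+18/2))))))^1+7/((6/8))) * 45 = 519405/499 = 1040.89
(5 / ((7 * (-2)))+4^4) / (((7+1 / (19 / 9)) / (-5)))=-340005 / 1988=-171.03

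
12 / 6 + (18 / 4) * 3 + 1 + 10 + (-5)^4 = 1303 / 2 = 651.50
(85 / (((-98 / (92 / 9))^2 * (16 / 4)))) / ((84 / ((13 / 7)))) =584545 / 114354828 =0.01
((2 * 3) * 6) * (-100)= -3600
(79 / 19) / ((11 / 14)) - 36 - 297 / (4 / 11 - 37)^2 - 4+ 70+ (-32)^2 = 35948542495 / 33943481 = 1059.07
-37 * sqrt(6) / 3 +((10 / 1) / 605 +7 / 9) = 865 / 1089 - 37 * sqrt(6) / 3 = -29.42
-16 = -16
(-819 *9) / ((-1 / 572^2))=2411673264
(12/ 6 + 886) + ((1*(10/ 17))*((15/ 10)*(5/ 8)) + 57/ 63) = 2540287/ 2856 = 889.46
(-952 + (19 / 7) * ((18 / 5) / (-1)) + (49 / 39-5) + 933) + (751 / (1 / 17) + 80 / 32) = 12736.98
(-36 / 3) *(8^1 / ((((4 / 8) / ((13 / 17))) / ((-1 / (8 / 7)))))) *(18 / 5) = 39312 / 85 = 462.49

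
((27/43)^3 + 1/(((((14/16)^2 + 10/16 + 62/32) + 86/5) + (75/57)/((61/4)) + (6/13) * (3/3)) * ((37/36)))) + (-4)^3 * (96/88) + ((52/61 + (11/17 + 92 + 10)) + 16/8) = 122671571258426022760/3409905552807307939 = 35.98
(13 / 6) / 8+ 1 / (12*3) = 43 / 144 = 0.30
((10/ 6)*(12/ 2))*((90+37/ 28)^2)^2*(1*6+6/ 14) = 9618457496850225/ 2151296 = 4471006080.45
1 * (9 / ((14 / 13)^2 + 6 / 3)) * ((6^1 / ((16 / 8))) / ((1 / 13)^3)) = 3341637 / 178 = 18773.24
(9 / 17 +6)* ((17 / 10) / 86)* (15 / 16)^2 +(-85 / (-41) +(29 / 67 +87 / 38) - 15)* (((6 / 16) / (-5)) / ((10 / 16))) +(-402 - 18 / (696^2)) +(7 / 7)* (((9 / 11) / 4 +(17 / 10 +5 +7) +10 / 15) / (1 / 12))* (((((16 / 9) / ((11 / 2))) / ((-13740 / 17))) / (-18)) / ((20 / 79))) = -651741517561187411265559 / 1626723751060957824000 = -400.65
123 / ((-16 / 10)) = -615 / 8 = -76.88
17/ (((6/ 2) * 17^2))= 1/ 51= 0.02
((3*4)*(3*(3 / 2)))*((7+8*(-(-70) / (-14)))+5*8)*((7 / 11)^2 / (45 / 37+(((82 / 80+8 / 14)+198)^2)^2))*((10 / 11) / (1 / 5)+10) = 74885753241600000 / 53380232387632357263463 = 0.00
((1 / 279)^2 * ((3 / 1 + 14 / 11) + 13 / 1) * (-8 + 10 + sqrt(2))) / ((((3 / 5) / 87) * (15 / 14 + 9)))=385700 * sqrt(2) / 120731391 + 771400 / 120731391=0.01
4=4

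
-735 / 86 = -8.55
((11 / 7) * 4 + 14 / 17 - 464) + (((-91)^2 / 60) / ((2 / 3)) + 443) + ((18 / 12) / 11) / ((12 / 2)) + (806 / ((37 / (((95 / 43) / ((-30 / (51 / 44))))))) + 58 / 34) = 16078102119 / 83304760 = 193.00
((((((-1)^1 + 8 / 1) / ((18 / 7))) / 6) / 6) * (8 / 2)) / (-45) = -49 / 7290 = -0.01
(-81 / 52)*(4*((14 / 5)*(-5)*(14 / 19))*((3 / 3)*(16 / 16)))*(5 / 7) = 11340 / 247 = 45.91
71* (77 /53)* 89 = 486563 /53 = 9180.43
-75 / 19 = -3.95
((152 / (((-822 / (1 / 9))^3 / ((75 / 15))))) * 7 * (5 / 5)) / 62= -665 / 3137940348138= -0.00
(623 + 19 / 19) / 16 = 39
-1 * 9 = -9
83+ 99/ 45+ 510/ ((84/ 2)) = 97.34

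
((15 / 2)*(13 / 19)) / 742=195 / 28196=0.01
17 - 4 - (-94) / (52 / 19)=47.35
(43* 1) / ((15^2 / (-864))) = -4128 / 25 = -165.12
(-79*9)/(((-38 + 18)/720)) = 25596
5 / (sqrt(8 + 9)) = 1.21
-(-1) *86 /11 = 7.82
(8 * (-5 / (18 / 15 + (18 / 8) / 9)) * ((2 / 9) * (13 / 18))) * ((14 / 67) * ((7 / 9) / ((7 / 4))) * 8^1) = -4659200 / 1416447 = -3.29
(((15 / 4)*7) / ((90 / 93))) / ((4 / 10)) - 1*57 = 173 / 16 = 10.81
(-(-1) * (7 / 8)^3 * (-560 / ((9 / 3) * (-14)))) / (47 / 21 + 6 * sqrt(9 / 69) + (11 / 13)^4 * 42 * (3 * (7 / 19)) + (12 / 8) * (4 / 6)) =4616177602547655599 / 13881601217139216896 - 44543745254274903 * sqrt(69) / 13881601217139216896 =0.31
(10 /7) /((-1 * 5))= -2 /7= -0.29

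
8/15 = 0.53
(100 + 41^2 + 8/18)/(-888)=-16033/7992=-2.01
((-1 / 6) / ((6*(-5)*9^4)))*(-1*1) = -1 / 1180980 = -0.00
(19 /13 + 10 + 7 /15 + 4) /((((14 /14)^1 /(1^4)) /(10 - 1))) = 9318 /65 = 143.35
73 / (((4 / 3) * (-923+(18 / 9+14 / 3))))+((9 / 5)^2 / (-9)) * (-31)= 3051459 / 274900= 11.10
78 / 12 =13 / 2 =6.50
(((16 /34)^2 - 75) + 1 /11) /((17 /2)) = -474864 /54043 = -8.79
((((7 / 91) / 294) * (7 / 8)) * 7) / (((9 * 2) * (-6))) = -1 / 67392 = -0.00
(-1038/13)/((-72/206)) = 17819/78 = 228.45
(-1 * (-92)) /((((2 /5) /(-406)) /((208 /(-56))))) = 346840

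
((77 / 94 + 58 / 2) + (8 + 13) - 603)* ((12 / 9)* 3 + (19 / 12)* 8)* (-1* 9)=3892875 / 47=82827.13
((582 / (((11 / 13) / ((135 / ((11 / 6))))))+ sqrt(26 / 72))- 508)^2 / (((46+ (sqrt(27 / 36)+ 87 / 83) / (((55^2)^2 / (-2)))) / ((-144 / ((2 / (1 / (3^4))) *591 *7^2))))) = -4803127670495438988543405245000 / 2863135748653682683566382011- 10643723135991346329280000 *sqrt(13) / 954378582884560894522127337- 11410785541298485366250 *sqrt(3) / 2863135748653682683566382011- 25286282272240000 *sqrt(39) / 954378582884560894522127337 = -1677.62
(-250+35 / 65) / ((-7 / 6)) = 19458 / 91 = 213.82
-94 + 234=140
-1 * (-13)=13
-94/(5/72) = -6768/5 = -1353.60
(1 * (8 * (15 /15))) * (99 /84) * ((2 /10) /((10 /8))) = 264 /175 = 1.51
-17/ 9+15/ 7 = 16/ 63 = 0.25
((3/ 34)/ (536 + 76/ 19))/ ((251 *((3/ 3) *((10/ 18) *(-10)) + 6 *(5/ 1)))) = 1/ 37549600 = 0.00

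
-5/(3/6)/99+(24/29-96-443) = -1545383/2871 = -538.27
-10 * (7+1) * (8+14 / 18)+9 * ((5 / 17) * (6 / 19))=-2038930 / 2907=-701.39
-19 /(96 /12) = -19 /8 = -2.38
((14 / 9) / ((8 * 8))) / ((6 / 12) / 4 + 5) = 7 / 1476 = 0.00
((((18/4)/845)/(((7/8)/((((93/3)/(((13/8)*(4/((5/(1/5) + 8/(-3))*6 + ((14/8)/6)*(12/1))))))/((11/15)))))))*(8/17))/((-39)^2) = 74400/44183867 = 0.00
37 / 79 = 0.47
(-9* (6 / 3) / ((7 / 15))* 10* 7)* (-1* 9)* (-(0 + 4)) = -97200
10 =10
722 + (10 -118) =614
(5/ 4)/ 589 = 5/ 2356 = 0.00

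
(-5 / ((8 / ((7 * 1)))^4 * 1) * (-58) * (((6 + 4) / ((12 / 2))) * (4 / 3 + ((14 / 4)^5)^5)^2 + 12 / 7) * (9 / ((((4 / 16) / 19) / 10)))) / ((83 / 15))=13383456337325223543685538711886778777737751146065375 / 23923121220592074752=559436045736593712985674700000000.00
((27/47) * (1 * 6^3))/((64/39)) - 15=22791/376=60.61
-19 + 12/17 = -311/17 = -18.29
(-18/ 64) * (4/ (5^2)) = -9/ 200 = -0.04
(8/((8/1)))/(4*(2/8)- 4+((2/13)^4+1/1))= -28561/57106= -0.50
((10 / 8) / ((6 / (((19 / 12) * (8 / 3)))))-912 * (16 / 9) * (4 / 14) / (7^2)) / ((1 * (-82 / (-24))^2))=-1270492 / 1729749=-0.73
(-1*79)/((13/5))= -395/13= -30.38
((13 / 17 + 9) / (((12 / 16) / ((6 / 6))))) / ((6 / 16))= 5312 / 153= 34.72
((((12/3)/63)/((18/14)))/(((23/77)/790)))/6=21.77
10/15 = 0.67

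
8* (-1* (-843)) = 6744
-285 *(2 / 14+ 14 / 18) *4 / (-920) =551 / 483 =1.14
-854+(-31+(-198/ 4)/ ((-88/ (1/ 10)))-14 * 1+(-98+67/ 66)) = -5258503/ 5280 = -995.93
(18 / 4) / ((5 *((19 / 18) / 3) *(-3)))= -81 / 95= -0.85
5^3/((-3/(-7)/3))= 875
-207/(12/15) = -1035/4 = -258.75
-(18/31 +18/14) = -405/217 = -1.87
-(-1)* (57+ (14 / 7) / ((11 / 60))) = 747 / 11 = 67.91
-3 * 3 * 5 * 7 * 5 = -1575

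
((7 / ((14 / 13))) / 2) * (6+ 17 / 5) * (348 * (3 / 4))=159471 / 20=7973.55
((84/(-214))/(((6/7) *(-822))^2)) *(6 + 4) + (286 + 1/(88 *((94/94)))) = 1364754782599/4771680408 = 286.01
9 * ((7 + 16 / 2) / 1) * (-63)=-8505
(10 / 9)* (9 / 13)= 10 / 13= 0.77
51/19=2.68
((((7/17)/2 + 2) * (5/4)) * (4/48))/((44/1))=125/23936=0.01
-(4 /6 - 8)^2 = -484 /9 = -53.78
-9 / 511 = -0.02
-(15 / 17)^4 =-50625 / 83521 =-0.61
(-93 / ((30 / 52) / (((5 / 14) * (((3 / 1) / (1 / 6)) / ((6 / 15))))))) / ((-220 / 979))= 11528.68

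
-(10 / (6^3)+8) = -869 / 108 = -8.05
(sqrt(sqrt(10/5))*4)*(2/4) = 2*2^(1/4) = 2.38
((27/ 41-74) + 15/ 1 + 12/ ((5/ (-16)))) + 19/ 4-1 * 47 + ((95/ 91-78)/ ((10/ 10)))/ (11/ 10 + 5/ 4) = -12815143/ 74620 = -171.74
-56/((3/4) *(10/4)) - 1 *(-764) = 11012/15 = 734.13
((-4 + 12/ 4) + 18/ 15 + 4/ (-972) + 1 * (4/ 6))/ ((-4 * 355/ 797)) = -208814/ 431325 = -0.48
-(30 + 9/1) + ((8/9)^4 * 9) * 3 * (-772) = -3171589/243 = -13051.81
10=10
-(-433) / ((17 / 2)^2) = 1732 / 289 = 5.99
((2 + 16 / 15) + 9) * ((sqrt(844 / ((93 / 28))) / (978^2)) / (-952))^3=-38191 * sqrt(137361) / 218636726353519914935297994240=-0.00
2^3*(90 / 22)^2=16200 / 121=133.88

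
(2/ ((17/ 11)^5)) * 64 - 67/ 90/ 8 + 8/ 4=16.43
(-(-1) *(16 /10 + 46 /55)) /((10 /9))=603 /275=2.19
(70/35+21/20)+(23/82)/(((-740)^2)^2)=74996426576023/24588992320000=3.05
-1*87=-87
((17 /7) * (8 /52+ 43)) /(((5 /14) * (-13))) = -19074 /845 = -22.57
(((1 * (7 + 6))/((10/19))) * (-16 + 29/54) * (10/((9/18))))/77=-206245/2079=-99.20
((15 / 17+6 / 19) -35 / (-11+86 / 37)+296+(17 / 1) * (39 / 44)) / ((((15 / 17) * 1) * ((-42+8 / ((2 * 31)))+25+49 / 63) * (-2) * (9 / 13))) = 581520838847 / 36147553200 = 16.09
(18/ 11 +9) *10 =1170/ 11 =106.36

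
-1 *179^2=-32041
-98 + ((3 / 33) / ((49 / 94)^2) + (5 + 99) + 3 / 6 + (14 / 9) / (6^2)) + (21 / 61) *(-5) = 672900751 / 130496751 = 5.16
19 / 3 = 6.33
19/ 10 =1.90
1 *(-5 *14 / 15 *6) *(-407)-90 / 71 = 809026 / 71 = 11394.73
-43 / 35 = -1.23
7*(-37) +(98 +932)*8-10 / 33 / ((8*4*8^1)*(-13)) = 438252677 / 54912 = 7981.00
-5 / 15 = -1 / 3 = -0.33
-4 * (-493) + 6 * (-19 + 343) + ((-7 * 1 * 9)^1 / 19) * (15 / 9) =74299 / 19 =3910.47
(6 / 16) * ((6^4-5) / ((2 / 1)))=3873 / 16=242.06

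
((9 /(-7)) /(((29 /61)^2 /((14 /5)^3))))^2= 172336192225344 /11051265625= 15594.25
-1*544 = -544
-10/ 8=-5/ 4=-1.25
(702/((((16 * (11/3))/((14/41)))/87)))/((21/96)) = 732888/451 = 1625.03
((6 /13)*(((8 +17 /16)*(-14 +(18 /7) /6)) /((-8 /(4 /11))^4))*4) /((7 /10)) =-206625 /149221072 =-0.00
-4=-4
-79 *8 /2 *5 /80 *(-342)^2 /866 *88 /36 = -2823381 /433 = -6520.51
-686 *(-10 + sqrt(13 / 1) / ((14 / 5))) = 6860 - 245 *sqrt(13) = 5976.64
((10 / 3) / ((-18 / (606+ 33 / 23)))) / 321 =-23285 / 66447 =-0.35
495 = 495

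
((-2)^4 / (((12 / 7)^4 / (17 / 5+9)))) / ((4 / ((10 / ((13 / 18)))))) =74431 / 936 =79.52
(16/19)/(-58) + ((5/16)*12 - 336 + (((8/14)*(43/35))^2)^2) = -2636588021118951/7941013377500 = -332.02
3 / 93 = 1 / 31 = 0.03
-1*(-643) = 643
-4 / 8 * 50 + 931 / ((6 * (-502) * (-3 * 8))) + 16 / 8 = -1661693 / 72288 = -22.99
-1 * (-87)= 87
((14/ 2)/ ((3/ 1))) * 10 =70/ 3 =23.33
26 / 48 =13 / 24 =0.54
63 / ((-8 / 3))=-189 / 8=-23.62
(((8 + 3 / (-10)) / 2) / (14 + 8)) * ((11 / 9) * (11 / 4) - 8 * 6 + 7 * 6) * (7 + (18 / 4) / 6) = -4123 / 1152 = -3.58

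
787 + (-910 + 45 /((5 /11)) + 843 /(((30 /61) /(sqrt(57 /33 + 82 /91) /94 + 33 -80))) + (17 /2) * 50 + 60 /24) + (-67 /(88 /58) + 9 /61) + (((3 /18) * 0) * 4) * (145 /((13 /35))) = -80173.65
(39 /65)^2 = 9 /25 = 0.36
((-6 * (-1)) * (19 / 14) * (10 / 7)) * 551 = 314070 / 49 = 6409.59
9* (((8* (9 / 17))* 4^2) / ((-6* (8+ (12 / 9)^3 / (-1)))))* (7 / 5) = -40824 / 1615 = -25.28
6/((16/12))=9/2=4.50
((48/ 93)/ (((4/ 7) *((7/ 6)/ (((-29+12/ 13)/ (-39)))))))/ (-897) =-2920/ 4699383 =-0.00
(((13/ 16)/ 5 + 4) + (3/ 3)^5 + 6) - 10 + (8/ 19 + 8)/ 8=3367/ 1520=2.22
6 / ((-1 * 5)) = -6 / 5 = -1.20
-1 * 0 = 0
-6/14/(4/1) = -3/28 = -0.11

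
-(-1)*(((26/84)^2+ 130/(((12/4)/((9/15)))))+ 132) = 278881/1764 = 158.10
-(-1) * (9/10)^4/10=6561/100000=0.07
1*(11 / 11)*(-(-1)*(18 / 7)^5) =1889568 / 16807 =112.43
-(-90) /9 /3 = 10 /3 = 3.33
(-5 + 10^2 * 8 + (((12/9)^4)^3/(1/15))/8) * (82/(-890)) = -1240804525/15766083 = -78.70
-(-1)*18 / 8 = 9 / 4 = 2.25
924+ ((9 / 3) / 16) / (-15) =73919 / 80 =923.99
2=2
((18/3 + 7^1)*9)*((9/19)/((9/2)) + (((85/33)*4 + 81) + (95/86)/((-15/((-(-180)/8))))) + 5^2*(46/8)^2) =15415755771/143792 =107208.72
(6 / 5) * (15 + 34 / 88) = 2031 / 110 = 18.46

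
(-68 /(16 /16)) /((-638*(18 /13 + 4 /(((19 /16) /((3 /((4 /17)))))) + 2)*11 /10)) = 20995 /10039249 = 0.00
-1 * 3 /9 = -1 /3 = -0.33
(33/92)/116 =0.00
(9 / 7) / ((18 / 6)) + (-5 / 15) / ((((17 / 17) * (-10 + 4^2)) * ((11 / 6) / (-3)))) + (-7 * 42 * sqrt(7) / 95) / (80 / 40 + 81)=40 / 77-294 * sqrt(7) / 7885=0.42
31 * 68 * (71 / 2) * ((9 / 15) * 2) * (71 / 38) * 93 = 15604070.59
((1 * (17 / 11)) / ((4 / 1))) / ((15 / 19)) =0.49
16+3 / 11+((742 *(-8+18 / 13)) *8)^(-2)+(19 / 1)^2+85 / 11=100333373916329 / 260606166016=385.00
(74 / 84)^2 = 1369 / 1764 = 0.78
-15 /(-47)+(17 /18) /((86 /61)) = 0.99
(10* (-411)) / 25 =-822 / 5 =-164.40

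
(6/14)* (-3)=-9/7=-1.29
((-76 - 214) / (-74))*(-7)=-1015 / 37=-27.43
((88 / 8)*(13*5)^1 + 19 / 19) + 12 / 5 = 3592 / 5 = 718.40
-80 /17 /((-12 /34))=40 /3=13.33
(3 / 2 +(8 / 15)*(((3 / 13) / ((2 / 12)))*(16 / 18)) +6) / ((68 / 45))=9543 / 1768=5.40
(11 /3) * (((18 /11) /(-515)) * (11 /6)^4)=-14641 /111240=-0.13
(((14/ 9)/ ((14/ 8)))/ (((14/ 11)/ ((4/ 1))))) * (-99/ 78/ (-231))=88/ 5733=0.02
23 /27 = 0.85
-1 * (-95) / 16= 5.94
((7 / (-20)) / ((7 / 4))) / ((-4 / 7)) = 0.35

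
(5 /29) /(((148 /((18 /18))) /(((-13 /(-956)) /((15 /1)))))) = 13 /12309456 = 0.00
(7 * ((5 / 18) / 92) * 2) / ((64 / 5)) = 175 / 52992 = 0.00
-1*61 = -61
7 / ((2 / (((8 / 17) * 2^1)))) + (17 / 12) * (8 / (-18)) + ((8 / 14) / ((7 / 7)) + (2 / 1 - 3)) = 7184 / 3213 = 2.24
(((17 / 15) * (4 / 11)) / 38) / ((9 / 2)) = 68 / 28215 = 0.00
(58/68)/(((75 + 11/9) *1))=261/23324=0.01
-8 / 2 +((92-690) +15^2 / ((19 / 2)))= -10988 / 19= -578.32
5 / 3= 1.67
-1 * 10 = -10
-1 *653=-653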